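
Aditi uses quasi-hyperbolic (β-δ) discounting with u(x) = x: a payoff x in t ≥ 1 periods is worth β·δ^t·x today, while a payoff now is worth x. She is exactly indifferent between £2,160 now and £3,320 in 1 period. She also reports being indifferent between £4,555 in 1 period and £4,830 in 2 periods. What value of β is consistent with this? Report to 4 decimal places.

The second indifference involves only future payoffs, so β cancels: β·δ^1·4555 = β·δ^2·4830, giving δ = 4555/4830 = 0.94306.
Now use the now-vs-future pair: 2160 = β·δ·3320 gives β = 2160/(0.94306·3320) ≈ 0.6899.

β ≈ 0.6899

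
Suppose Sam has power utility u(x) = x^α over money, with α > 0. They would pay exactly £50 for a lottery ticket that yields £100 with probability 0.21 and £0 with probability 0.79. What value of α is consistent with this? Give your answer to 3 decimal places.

α ≈ 2.252

Since u(0) = 0, the lottery's EU is 0.21·100^α.
Indifference: 50^α = 0.21·100^α, so (50/100)^α = 0.21.
Taking logs: α·ln(50/100) = ln(0.21), so α = -1.560648 / -0.693147 ≈ 2.252.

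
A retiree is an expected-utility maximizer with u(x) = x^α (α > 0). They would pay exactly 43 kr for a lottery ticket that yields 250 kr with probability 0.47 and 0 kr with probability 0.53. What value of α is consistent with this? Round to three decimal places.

EU(lottery) = 0.47·250^α + 0.53·0 = 0.47·250^α.
Setting u(43) equal to that: 43^α = 0.47·250^α ⇒ (43/250)^α = 0.47.
α = ln(0.47) / ln(43/250) = -0.755023/-1.760261 ≈ 0.429.

α ≈ 0.429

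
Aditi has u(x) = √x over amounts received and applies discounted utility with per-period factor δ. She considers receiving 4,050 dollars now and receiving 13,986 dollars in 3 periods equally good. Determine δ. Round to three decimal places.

Indifference means u(4050) = δ^3 · u(13986), so δ^3 = u(4050)/u(13986).
Since u(x) = √x, δ^3 = √(4050/13986) = 0.53812.
Taking the cube root: δ = 0.53812^(1/3) ≈ 0.813.

δ ≈ 0.813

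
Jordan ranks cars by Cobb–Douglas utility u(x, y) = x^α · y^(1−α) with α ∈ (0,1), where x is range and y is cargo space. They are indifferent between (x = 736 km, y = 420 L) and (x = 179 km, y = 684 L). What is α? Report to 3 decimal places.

Set the two utilities equal: 736^α·420^(1−α) = 179^α·684^(1−α).
Rearrange to (736/179)^α = (684/420)^(1−α) and take logs: α·1.413844 = (1−α)·0.487703.
Thus α·(1.901547) = 0.487703, so α = 0.487703/1.901547 ≈ 0.256.

α ≈ 0.256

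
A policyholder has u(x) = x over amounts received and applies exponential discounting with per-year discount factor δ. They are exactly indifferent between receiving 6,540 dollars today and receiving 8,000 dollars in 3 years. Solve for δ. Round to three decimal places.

The payoff in 3 years is discounted by δ^3, so u(6540) = δ^3·u(8000) and δ^3 = u(6540)/u(8000).
With u(x) = x: δ^3 = 6540/8000 = 0.81750.
Taking the cube root: δ = 0.81750^(1/3) ≈ 0.935.

δ ≈ 0.935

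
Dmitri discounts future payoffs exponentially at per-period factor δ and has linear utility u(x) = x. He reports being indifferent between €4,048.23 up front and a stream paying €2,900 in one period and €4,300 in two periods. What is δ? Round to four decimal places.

δ ≈ 0.6900

Present value of the stream is 2900·δ + 4300·δ². Indifference gives 2900δ + 4300δ² = 4048.23.
Rearranged: 4300δ² + 2900δ − 4048.23 = 0.
The positive root is δ = [−2900 + √(2900² + 4·4300·4048.23)] / (2·4300) = (−2900 + 8834.000)/8600 ≈ 0.6900.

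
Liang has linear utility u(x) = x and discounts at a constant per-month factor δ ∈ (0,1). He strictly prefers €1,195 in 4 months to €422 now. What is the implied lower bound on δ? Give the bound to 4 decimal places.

δ > 0.7709

Comparing present values: 422 < δ^4·1195.
So δ^4 > 422/1195 = 0.35314; taking the 4th root of both positive sides preserves the inequality.
δ > (422/1195)^(1/4) ≈ 0.7709.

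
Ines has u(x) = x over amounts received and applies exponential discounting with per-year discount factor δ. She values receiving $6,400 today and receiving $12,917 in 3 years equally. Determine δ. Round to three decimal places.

δ ≈ 0.791

The payoff in 3 years is discounted by δ^3, so u(6400) = δ^3·u(12917) and δ^3 = u(6400)/u(12917).
With u(x) = x: δ^3 = 6400/12917 = 0.49547.
Taking the cube root: δ = 0.49547^(1/3) ≈ 0.791.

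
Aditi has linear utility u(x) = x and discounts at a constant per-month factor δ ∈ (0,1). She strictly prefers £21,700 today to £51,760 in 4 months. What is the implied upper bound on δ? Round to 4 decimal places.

δ < 0.8047

Under u(x) = x this choice says 21700 > δ^4·51760.
So δ^4 < 21700/51760 = 0.41924; taking the 4th root of both positive sides preserves the inequality.
δ < (21700/51760)^(1/4) ≈ 0.8047.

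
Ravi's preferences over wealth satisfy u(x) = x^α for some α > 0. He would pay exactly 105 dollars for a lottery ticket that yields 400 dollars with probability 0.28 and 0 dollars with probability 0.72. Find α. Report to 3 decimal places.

α ≈ 0.952

Since u(0) = 0, the lottery's EU is 0.28·400^α.
Indifference: 105^α = 0.28·400^α, so (105/400)^α = 0.28.
α = ln(0.28) / ln(105/400) = -1.272966/-1.337504 ≈ 0.952.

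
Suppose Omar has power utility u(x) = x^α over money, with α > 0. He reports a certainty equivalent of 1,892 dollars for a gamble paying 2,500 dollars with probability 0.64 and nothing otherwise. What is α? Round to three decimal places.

The lottery's expected utility is 0.64·u(2500) + 0.36·u(0) = 0.64·2500^α (since u(0) = 0 for α > 0).
Equating: 1892^α = 0.64·2500^α, i.e. 0.7568^α = 0.64.
Taking logs: α·ln(1892/2500) = ln(0.64), so α = -0.446287 / -0.278656 ≈ 1.602.

α ≈ 1.602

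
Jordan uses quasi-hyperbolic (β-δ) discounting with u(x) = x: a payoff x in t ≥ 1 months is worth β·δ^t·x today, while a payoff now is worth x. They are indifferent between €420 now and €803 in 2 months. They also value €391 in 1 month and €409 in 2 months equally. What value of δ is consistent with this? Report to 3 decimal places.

δ ≈ 0.956

Both payoffs in the second observation are in the future, so β drops out: δ^1·391 = δ^2·409 ⇒ δ = 391/409 = 0.95599.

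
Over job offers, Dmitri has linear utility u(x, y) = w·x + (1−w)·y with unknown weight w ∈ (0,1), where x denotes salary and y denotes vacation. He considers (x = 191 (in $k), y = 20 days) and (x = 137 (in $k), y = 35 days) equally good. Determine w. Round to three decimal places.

u(191,20) = u(137,35) means w·191 + (1−w)·20 = w·137 + (1−w)·35.
w·(191−137) = (1−w)·(35−20), i.e. w·54 = (1−w)·15.
So w/(1−w) = 15/54 = 0.2778, giving w = 15/(54+15) = 0.217.

w = 0.217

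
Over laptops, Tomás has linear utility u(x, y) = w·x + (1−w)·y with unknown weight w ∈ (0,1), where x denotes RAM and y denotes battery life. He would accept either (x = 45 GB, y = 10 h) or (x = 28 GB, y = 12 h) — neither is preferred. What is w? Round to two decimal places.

w = 0.11

u(45,10) = u(28,12) means w·45 + (1−w)·10 = w·28 + (1−w)·12.
Rearranging, 17·w − 2·(1−w) = 0.
So w/(1−w) = 2/17 = 0.1176, giving w = 2/(17+2) = 0.11.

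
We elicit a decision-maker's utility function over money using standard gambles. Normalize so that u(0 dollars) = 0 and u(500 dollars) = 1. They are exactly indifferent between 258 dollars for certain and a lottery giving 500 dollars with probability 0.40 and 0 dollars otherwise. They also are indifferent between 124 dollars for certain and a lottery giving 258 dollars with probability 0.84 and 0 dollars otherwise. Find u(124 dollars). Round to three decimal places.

The first gamble pins u(258 dollars): it must equal 0.40·1 + 0.60·0 = 0.40.
Then u(124 dollars) = 0.84·u(258 dollars) + 0.16·u(0 dollars) = 0.84·0.40 + 0.16·0.00 = 0.3360.

0.336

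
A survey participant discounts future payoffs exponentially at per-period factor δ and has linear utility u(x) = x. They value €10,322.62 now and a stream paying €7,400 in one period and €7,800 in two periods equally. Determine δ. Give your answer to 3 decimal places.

Present value of the stream is 7400·δ + 7800·δ². Indifference gives 7400δ + 7800δ² = 10322.62.
So 7800δ² + 7400δ − 10322.62 = 0.
By the quadratic formula (taking the positive root), δ = (−7400 + √376825744.00) / 15600 ≈ 0.770.

δ ≈ 0.770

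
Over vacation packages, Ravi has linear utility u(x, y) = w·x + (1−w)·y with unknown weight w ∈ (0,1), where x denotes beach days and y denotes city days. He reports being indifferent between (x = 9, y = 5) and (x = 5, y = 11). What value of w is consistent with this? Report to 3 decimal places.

w = 0.600

u(9,5) = u(5,11) means w·9 + (1−w)·5 = w·5 + (1−w)·11.
Rearranging, 4·w − 6·(1−w) = 0.
Hence w = 6/(4+6) = 6/10 = 0.600.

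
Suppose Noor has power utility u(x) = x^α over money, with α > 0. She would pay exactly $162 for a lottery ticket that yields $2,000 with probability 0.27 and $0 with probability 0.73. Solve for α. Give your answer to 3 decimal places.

α ≈ 0.521

EU(lottery) = 0.27·2000^α + 0.73·0 = 0.27·2000^α.
Equating: 162^α = 0.27·2000^α, i.e. 0.0810^α = 0.27.
Take logs: α = ln 0.27 / ln(162/2000) ≈ 0.52096.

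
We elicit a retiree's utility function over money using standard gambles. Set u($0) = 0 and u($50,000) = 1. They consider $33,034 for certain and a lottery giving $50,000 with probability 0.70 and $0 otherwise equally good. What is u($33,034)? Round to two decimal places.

0.70

The indifference gives u($33,034) = 0.70·u($50,000) + 0.30·u($0) = 0.70·1 + 0.30·0 = 0.70.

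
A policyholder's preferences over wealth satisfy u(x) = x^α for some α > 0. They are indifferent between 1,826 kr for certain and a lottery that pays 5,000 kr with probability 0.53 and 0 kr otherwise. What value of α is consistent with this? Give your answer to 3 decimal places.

α ≈ 0.630

The lottery's expected utility is 0.53·u(5000) + 0.47·u(0) = 0.53·5000^α (since u(0) = 0 for α > 0).
Indifference: 1826^α = 0.53·5000^α, so (1826/5000)^α = 0.53.
Taking logs: α·ln(1826/5000) = ln(0.53), so α = -0.634878 / -1.007310 ≈ 0.630.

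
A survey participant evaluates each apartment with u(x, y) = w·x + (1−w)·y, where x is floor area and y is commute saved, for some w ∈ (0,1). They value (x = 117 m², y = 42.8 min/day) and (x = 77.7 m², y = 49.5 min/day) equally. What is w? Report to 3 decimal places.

u(117,42.8) = u(77.7,49.5) means w·117 + (1−w)·42.8 = w·77.7 + (1−w)·49.5.
w·(117−77.7) = (1−w)·(49.5−42.8), i.e. w·39.3 = (1−w)·6.7.
Hence w = 6.7/(39.3+6.7) = 6.7/46 = 0.146.

w = 0.146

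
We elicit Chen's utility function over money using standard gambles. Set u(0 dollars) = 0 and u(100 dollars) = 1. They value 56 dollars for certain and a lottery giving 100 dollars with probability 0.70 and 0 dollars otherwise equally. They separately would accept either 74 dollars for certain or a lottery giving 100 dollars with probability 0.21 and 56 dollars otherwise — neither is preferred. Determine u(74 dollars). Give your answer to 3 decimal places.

The first gamble pins u(56 dollars): it must equal 0.70·1 + 0.30·0 = 0.70.
Then u(74 dollars) = 0.21·u(100 dollars) + 0.79·u(56 dollars) = 0.21·1.00 + 0.79·0.70 = 0.7630.

0.763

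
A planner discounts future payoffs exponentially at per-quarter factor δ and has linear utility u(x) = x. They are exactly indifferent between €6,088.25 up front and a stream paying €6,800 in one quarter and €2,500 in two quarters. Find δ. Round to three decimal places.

Equating present values: 6088.25 = 6800δ + 2500δ².
That is, 2500δ² + 6800δ − 6088.25 = 0, a quadratic in δ.
δ = (−6800 + √(6800² + 4·2500·6088.25)) / (2·2500) = (−6800 + √107122500.00) / 5000 ≈ 0.710.

δ ≈ 0.710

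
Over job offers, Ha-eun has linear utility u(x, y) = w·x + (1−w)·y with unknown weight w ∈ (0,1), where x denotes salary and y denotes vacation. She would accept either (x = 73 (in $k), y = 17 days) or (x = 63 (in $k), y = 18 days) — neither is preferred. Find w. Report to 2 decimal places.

u(73,17) = u(63,18) means w·73 + (1−w)·17 = w·63 + (1−w)·18.
Collecting terms: w·10 = (1−w)·1.
So w/(1−w) = 1/10 = 0.1000, giving w = 1/(10+1) = 0.09.

w = 0.09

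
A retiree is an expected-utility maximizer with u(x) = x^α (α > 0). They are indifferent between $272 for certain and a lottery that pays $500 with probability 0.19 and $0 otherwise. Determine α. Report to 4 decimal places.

EU(lottery) = 0.19·500^α + 0.81·0 = 0.19·500^α.
Equating: 272^α = 0.19·500^α, i.e. 0.5440^α = 0.19.
Take logs: α = ln 0.19 / ln(272/500) ≈ 2.727849.

α ≈ 2.7278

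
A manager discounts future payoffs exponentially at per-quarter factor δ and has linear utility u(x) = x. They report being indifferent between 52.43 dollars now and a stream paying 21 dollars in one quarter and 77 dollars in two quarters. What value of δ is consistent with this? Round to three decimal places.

The stream is worth 21δ + 77δ² today, so 21δ + 77δ² = 52.43.
Rearranged: 77δ² + 21δ − 52.43 = 0.
δ = (−21 + √(21² + 4·77·52.43)) / (2·77) = (−21 + √16589.44) / 154 ≈ 0.700.

δ ≈ 0.700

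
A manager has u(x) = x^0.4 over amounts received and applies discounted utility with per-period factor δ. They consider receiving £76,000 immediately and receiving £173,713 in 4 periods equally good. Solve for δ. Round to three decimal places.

Equating discounted utilities: u(76000) = δ^4·u(173713) ⇒ δ^4 = u(76000)/u(173713).
With u(x) = x^0.4: δ^4 = 76000^0.4/173713^0.4 = (76000/173713)^0.4 = 0.71844.
Taking the 4th root: δ = 0.71844^(1/4) ≈ 0.921.

δ ≈ 0.921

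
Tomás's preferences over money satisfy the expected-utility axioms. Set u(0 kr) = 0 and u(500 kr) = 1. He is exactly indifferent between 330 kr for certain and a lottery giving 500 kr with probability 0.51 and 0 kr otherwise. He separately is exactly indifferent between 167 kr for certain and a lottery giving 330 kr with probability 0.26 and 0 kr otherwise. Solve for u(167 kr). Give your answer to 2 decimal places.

From the first indifference, u(330 kr) = 0.51·u(500 kr) + 0.49·u(0 kr) = 0.51·1 + 0.49·0 = 0.51.
Then u(167 kr) = 0.26·u(330 kr) + 0.74·u(0 kr) = 0.26·0.51 + 0.74·0.00 = 0.1326.

0.13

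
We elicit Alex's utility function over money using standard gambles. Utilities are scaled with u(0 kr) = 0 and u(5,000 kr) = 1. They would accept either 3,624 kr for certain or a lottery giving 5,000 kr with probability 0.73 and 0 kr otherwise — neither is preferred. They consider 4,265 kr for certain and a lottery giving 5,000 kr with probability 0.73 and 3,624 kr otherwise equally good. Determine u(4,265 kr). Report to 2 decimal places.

First, u(3,624 kr) = 0.73·u(5,000 kr) + 0.27·u(0 kr) = 0.73.
Chaining: u(4,265 kr) = 0.73·1.00 + 0.27·0.73 = 0.9271.

0.93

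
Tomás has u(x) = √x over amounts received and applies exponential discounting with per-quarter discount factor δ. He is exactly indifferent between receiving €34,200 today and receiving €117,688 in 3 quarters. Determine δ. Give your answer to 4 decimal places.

Indifference means u(34200) = δ^3 · u(117688), so δ^3 = u(34200)/u(117688).
Since u(x) = √x, δ^3 = √(34200/117688) = 0.53907.
So δ = 0.53907^(1/3) ≈ 0.8139.

δ ≈ 0.8139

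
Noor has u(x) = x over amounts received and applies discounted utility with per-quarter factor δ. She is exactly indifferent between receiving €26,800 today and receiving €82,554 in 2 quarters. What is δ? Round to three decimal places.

δ ≈ 0.570

The payoff in 2 quarters is discounted by δ^2, so u(26800) = δ^2·u(82554) and δ^2 = u(26800)/u(82554).
With u(x) = x: δ^2 = 26800/82554 = 0.32464.
Taking the square root: δ = 0.32464^(1/2) ≈ 0.570.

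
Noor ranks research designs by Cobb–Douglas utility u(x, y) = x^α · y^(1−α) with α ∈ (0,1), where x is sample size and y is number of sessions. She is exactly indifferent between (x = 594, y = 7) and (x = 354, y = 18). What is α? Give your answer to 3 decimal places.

α ≈ 0.646

The Cobb–Douglas utilities coincide, so 594^α·7^(1−α) = 354^α·18^(1−α).
(594/354)^α = (18/7)^(1−α); take logs: α·ln(594/354) = (1−α)·ln(18/7), i.e. α·0.517582 = (1−α)·0.944462.
Thus α·(1.462044) = 0.944462, so α = 0.944462/1.462044 ≈ 0.646.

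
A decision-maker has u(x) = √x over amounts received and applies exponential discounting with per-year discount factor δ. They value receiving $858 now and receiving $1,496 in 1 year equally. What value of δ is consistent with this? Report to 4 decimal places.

δ ≈ 0.7573

Indifference means u(858) = δ · u(1496), so δ = u(858)/u(1496).
With u(x) = √x: δ = √858/√1496 = √(858/1496) = 0.75732.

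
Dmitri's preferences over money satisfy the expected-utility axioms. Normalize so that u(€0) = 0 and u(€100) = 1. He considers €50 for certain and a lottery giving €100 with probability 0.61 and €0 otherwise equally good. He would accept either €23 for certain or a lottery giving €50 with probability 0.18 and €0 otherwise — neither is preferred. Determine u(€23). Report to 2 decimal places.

0.11

From the first indifference, u(€50) = 0.61·u(€100) + 0.39·u(€0) = 0.61·1 + 0.39·0 = 0.61.
Chaining: u(€23) = 0.18·0.61 + 0.82·0.00 = 0.1098.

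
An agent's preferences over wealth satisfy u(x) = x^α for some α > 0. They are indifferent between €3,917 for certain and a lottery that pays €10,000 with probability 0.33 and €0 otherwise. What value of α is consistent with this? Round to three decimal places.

Since u(0) = 0, the lottery's EU is 0.33·10000^α.
Equating: 3917^α = 0.33·10000^α, i.e. 0.3917^α = 0.33.
Take logs: α = ln 0.33 / ln(3917/10000) ≈ 1.18288.

α ≈ 1.183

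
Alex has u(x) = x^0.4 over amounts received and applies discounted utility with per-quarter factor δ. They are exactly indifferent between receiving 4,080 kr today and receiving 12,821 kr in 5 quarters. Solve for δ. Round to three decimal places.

δ ≈ 0.912

Equating discounted utilities: u(4080) = δ^5·u(12821) ⇒ δ^5 = u(4080)/u(12821).
Since u(x) = x^0.4, δ^5 = (4080/12821)^0.4 = 0.31823^0.4 = 0.63255.
So δ = 0.63255^(1/5) ≈ 0.912.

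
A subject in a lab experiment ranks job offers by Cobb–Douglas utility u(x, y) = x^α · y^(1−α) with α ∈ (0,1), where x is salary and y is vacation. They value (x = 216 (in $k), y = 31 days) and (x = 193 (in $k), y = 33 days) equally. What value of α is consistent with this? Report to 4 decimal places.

α ≈ 0.3570

The Cobb–Douglas utilities coincide, so 216^α·31^(1−α) = 193^α·33^(1−α).
Rearrange to (216/193)^α = (33/31)^(1−α) and take logs: α·0.1125882 = (1−α)·0.0625204.
With A = 0.1125882 and B = 0.0625204: α·A = (1−α)·B, so α = B/(A+B) = 0.0625204/0.1751086 ≈ 0.3570.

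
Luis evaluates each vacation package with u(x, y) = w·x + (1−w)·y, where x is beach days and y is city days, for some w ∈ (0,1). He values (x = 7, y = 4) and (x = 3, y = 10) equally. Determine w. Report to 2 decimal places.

w = 0.60

Equating utilities: w·7 + (1−w)·4 = w·3 + (1−w)·10.
w·(7−3) = (1−w)·(10−4), i.e. w·4 = (1−w)·6.
So w/(1−w) = 6/4 = 1.5000, giving w = 6/(4+6) = 0.60.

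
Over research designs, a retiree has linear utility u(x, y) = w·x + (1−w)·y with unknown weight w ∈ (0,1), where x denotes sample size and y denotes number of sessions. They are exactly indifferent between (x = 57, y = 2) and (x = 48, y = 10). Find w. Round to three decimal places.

w = 0.471

Indifference: w·57 + (1−w)·2 = w·48 + (1−w)·10.
Collecting terms: w·9 = (1−w)·8.
So w/(1−w) = 8/9 = 0.8889, giving w = 8/(9+8) = 0.471.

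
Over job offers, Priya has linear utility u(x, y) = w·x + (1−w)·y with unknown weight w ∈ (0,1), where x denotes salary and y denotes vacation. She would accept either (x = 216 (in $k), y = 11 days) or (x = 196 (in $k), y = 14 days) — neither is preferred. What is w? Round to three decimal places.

Equating utilities: w·216 + (1−w)·11 = w·196 + (1−w)·14.
Collecting terms: w·20 = (1−w)·3.
The marginal rate of substitution is 3/20, so w = 3/(20+3) = 0.130.

w = 0.130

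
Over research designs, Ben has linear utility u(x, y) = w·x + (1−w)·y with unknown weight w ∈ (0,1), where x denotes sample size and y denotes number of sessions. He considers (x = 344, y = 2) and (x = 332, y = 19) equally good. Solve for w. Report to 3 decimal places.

Equating utilities: w·344 + (1−w)·2 = w·332 + (1−w)·19.
Rearranging, 12·w − 17·(1−w) = 0.
Hence w = 17/(12+17) = 17/29 = 0.586.

w = 0.586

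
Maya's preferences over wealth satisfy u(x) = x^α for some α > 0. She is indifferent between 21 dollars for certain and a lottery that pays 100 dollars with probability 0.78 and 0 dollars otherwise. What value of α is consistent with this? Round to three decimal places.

α ≈ 0.159

EU(lottery) = 0.78·100^α + 0.22·0 = 0.78·100^α.
Setting u(21) equal to that: 21^α = 0.78·100^α ⇒ (21/100)^α = 0.78.
α = ln(0.78) / ln(21/100) = -0.248461/-1.560648 ≈ 0.159.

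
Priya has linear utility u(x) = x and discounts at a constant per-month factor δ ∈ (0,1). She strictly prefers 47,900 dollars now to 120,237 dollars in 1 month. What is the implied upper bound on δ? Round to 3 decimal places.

δ < 0.398

Comparing present values: 47900 > δ·120237.
Dividing through by 120237 gives δ < 0.39838.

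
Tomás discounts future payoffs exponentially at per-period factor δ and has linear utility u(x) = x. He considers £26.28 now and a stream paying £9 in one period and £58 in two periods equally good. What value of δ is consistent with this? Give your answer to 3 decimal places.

Equating present values: 26.28 = 9δ + 58δ².
Rearranged: 58δ² + 9δ − 26.28 = 0.
By the quadratic formula (taking the positive root), δ = (−9 + √6177.96) / 116 ≈ 0.600.

δ ≈ 0.600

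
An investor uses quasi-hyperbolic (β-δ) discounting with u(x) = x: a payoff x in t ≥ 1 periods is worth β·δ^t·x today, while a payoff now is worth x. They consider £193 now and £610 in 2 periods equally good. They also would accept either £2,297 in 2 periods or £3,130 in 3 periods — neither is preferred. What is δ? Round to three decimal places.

δ ≈ 0.734

The second indifference involves only future payoffs, so β cancels: β·δ^2·2297 = β·δ^3·3130, giving δ = 2297/3130 = 0.73387.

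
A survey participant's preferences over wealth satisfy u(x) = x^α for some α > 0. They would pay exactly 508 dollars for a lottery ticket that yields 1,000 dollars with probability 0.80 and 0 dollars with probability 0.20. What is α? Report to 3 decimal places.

α ≈ 0.329

EU(lottery) = 0.80·1000^α + 0.20·0 = 0.80·1000^α.
Indifference: 508^α = 0.80·1000^α, so (508/1000)^α = 0.80.
Take logs: α = ln 0.80 / ln(508/1000) ≈ 0.32947.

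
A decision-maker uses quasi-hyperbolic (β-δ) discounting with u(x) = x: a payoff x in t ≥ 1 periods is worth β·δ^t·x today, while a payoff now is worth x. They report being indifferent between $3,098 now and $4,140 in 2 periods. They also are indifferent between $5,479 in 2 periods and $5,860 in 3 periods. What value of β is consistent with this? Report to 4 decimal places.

The second indifference involves only future payoffs, so β cancels: β·δ^2·5479 = β·δ^3·5860, giving δ = 5479/5860 = 0.93498.
The first indifference: 3098 = β·δ^2·4140, so β = 3098/(δ^2·4140) = 3098/(0.87419·4140) ≈ 0.8560.

β ≈ 0.8560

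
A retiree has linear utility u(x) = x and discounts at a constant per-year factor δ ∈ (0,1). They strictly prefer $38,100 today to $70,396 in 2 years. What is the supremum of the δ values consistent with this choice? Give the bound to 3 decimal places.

δ < 0.736

The preference means 38100 > δ^2·70396.
Dividing by 70396: δ^2 < 0.54122. Both sides are positive, so the square root keeps the direction.
δ < 0.54122^(1/2) = 0.736.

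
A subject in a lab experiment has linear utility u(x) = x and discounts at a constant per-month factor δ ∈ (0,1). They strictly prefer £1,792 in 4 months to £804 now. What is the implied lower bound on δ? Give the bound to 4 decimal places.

δ > 0.8184

The preference means 804 < δ^4·1792.
So δ^4 > 804/1792 = 0.44866; taking the 4th root of both positive sides preserves the inequality.
δ > 0.44866^(1/4) = 0.8184.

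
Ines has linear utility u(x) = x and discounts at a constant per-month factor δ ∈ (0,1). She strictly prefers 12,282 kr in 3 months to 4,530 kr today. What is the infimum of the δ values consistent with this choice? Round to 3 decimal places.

δ > 0.717

The preference means 4530 < δ^3·12282.
Hence δ^3 > 4530/12282 = 0.36883, and x ↦ x^(1/3) is increasing on (0,∞).
δ > (4530/12282)^(1/3) ≈ 0.717.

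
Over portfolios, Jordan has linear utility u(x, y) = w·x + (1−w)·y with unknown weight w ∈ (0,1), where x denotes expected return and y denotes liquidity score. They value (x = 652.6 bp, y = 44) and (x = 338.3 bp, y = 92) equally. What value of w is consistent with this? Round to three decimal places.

Equating utilities: w·652.6 + (1−w)·44 = w·338.3 + (1−w)·92.
w·(652.6−338.3) = (1−w)·(92−44), i.e. w·314.3 = (1−w)·48.
The marginal rate of substitution is 48/314.3, so w = 48/(314.3+48) = 0.132.

w = 0.132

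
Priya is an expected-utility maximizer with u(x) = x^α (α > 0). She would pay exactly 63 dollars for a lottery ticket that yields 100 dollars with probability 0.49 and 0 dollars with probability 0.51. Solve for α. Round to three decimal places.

Since u(0) = 0, the lottery's EU is 0.49·100^α.
Indifference: 63^α = 0.49·100^α, so (63/100)^α = 0.49.
Take logs: α = ln 0.49 / ln(63/100) ≈ 1.54393.

α ≈ 1.544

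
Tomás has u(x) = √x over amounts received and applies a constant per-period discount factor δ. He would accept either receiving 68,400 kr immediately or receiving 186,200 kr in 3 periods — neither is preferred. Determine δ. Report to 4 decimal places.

The payoff in 3 periods is discounted by δ^3, so u(68400) = δ^3·u(186200) and δ^3 = u(68400)/u(186200).
Since u(x) = √x, δ^3 = √(68400/186200) = 0.60609.
Hence δ = (0.60609)^(1/3) = 0.846277.

δ ≈ 0.8463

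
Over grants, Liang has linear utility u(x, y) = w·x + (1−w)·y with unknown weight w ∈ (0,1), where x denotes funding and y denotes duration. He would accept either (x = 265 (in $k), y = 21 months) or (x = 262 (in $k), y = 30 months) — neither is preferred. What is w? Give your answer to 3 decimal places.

Equating utilities: w·265 + (1−w)·21 = w·262 + (1−w)·30.
Collecting terms: w·3 = (1−w)·9.
Hence w = 9/(3+9) = 9/12 = 0.750.

w = 0.750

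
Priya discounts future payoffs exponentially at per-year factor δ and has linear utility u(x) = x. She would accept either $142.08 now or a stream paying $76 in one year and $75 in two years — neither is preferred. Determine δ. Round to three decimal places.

Equating present values: 142.08 = 76δ + 75δ².
So 75δ² + 76δ − 142.08 = 0.
δ = (−76 + √(76² + 4·75·142.08)) / (2·75) = (−76 + √48400.00) / 150 ≈ 0.960.

δ ≈ 0.960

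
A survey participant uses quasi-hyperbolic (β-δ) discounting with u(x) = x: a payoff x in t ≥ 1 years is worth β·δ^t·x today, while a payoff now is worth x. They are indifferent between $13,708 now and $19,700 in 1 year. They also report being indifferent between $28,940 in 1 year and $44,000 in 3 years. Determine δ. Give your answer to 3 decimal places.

δ ≈ 0.811

From the later pair, β·δ^1·28940 = β·δ^3·44000; dividing through, δ^2 = 28940/44000 = 0.65773, so δ = 0.81100.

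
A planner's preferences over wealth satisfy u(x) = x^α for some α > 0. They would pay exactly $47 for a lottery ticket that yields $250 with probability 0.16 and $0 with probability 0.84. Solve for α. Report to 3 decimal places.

α ≈ 1.096

Since u(0) = 0, the lottery's EU is 0.16·250^α.
Equating: 47^α = 0.16·250^α, i.e. 0.1880^α = 0.16.
α = ln(0.16) / ln(47/250) = -1.832581/-1.671313 ≈ 1.096.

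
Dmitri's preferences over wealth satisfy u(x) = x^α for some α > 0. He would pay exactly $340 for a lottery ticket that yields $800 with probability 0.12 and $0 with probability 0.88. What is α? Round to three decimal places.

α ≈ 2.478

Since u(0) = 0, the lottery's EU is 0.12·800^α.
Setting u(340) equal to that: 340^α = 0.12·800^α ⇒ (340/800)^α = 0.12.
Take logs: α = ln 0.12 / ln(340/800) ≈ 2.47791.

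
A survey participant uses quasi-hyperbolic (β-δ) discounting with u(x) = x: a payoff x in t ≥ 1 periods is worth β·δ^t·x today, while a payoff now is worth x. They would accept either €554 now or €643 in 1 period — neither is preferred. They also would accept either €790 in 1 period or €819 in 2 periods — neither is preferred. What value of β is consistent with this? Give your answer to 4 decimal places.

β ≈ 0.8932

The second indifference involves only future payoffs, so β cancels: β·δ^1·790 = β·δ^2·819, giving δ = 790/819 = 0.96459.
The first indifference: 554 = β·δ·643, so β = 554/(δ·643) = 554/(0.96459·643) ≈ 0.8932.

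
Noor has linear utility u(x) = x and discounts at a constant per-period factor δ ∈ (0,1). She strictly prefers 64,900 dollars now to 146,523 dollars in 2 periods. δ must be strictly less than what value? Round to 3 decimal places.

Comparing present values: 64900 > δ^2·146523.
Hence δ^2 < 64900/146523 = 0.44293, and x ↦ x^(1/2) is increasing on (0,∞).
δ < 0.44293^(1/2) = 0.666.

δ < 0.666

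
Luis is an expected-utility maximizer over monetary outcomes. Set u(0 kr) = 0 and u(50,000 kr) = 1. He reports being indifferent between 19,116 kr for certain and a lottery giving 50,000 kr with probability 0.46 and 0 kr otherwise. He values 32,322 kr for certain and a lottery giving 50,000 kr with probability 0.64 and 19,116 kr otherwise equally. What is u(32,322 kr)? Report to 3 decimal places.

0.806

From the first indifference, u(19,116 kr) = 0.46·u(50,000 kr) + 0.54·u(0 kr) = 0.46·1 + 0.54·0 = 0.46.
Then u(32,322 kr) = 0.64·u(50,000 kr) + 0.36·u(19,116 kr) = 0.64·1.00 + 0.36·0.46 = 0.8056.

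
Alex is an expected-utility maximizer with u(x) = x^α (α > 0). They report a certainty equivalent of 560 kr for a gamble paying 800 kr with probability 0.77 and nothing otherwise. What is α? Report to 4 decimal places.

The lottery's expected utility is 0.77·u(800) + 0.23·u(0) = 0.77·800^α (since u(0) = 0 for α > 0).
Equating: 560^α = 0.77·800^α, i.e. 0.7000^α = 0.77.
Taking logs: α·ln(560/800) = ln(0.77), so α = -0.2613648 / -0.3566749 ≈ 0.7328.

α ≈ 0.7328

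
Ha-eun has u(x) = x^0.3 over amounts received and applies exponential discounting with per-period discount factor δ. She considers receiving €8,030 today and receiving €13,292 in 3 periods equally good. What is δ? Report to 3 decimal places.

Equating discounted utilities: u(8030) = δ^3·u(13292) ⇒ δ^3 = u(8030)/u(13292).
Since u(x) = x^0.3, δ^3 = (8030/13292)^0.3 = 0.60412^0.3 = 0.85968.
Taking the cube root: δ = 0.85968^(1/3) ≈ 0.951.

δ ≈ 0.951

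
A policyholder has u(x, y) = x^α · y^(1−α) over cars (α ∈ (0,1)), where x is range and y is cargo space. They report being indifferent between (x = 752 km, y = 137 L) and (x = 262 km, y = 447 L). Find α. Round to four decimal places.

α ≈ 0.5287

Set the two utilities equal: 752^α·137^(1−α) = 262^α·447^(1−α).
Rearrange to (752/262)^α = (447/137)^(1−α) and take logs: α·1.0543918 = (1−α)·1.1825777.
So α/(1−α) = (1.1825777)/(1.0543918) = 1.1215733, and α = 1.1215733/2.1215733 ≈ 0.5287.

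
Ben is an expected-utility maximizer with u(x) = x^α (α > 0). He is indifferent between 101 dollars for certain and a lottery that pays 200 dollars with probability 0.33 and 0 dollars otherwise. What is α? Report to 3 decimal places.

EU(lottery) = 0.33·200^α + 0.67·0 = 0.33·200^α.
Equating: 101^α = 0.33·200^α, i.e. 0.5050^α = 0.33.
Taking logs: α·ln(101/200) = ln(0.33), so α = -1.108663 / -0.683197 ≈ 1.623.

α ≈ 1.623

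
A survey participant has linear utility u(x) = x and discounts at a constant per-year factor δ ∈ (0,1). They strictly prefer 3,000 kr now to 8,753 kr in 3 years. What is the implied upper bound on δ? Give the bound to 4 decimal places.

δ < 0.6998

Comparing present values: 3000 > δ^3·8753.
Hence δ^3 < 3000/8753 = 0.34274, and x ↦ x^(1/3) is increasing on (0,∞).
δ < 0.34274^(1/3) = 0.6998.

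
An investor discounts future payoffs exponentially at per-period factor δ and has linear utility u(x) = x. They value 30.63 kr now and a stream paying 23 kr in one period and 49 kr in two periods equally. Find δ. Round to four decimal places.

Present value of the stream is 23·δ + 49·δ². Indifference gives 23δ + 49δ² = 30.63.
That is, 49δ² + 23δ − 30.63 = 0, a quadratic in δ.
The positive root is δ = [−23 + √(23² + 4·49·30.63)] / (2·49) = (−23 + 80.824)/98 ≈ 0.5900.

δ ≈ 0.5900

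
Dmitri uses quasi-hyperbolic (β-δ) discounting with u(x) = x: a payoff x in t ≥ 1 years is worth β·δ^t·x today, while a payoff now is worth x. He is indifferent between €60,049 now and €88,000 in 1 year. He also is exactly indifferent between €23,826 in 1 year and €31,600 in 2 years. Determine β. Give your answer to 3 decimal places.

β ≈ 0.905

Both payoffs in the second observation are in the future, so β drops out: δ^1·23826 = δ^2·31600 ⇒ δ = 23826/31600 = 0.75399.
Now use the now-vs-future pair: 60049 = β·δ·88000 gives β = 60049/(0.75399·88000) ≈ 0.905.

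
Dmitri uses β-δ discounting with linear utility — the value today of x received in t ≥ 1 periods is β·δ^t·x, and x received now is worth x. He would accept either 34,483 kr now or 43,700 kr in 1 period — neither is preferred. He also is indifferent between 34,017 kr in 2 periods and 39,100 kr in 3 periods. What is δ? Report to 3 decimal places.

δ ≈ 0.870

The second indifference involves only future payoffs, so β cancels: β·δ^2·34017 = β·δ^3·39100, giving δ = 34017/39100 = 0.87000.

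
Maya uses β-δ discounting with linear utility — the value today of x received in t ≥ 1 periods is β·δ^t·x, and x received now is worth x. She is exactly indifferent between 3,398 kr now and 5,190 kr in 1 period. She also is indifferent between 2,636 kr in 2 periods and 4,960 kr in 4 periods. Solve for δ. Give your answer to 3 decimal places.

Both payoffs in the second observation are in the future, so β drops out: δ^2·2636 = δ^4·4960 ⇒ δ^2 = 2636/4960 = 0.53145, so δ = 0.72901.

δ ≈ 0.729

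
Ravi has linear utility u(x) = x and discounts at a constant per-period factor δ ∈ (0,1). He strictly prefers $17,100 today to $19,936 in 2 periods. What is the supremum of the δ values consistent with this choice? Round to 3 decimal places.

δ < 0.926

Under u(x) = x this choice says 17100 > δ^2·19936.
Dividing by 19936: δ^2 < 0.85774. Both sides are positive, so the square root keeps the direction.
δ < (17100/19936)^(1/2) ≈ 0.926.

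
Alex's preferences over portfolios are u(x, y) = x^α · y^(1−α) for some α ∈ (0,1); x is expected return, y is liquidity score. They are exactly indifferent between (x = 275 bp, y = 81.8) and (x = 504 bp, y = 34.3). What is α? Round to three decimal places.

α ≈ 0.589

Set the two utilities equal: 275^α·81.8^(1−α) = 504^α·34.3^(1−α).
Taking logs: α·ln 275 + (1−α)·ln 81.8 = α·ln 504 + (1−α)·ln 34.3, i.e. α·-0.605805 = (1−α)·-0.869132.
With A = -0.605805 and B = -0.869132: α·A = (1−α)·B, so α = B/(A+B) = -0.869132/-1.474937 ≈ 0.589.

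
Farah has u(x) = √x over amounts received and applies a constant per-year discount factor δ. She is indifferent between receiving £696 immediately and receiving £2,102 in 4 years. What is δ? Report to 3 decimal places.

The payoff in 4 years is discounted by δ^4, so u(696) = δ^4·u(2102) and δ^4 = u(696)/u(2102).
Since u(x) = √x, δ^4 = √(696/2102) = 0.57542.
Hence δ = (0.57542)^(1/4) = 0.87096.

δ ≈ 0.871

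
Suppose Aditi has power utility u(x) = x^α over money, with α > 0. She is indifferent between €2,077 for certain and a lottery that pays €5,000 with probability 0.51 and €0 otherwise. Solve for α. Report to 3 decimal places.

α ≈ 0.766

Since u(0) = 0, the lottery's EU is 0.51·5000^α.
Setting u(2077) equal to that: 2077^α = 0.51·5000^α ⇒ (2077/5000)^α = 0.51.
Taking logs: α·ln(2077/5000) = ln(0.51), so α = -0.673345 / -0.878513 ≈ 0.766.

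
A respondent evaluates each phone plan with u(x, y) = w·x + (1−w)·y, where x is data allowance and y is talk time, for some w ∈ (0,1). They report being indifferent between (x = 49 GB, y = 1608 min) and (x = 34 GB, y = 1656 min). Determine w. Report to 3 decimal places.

w = 0.762

u(49,1608) = u(34,1656) means w·49 + (1−w)·1608 = w·34 + (1−w)·1656.
w·(49−34) = (1−w)·(1656−1608), i.e. w·15 = (1−w)·48.
The marginal rate of substitution is 48/15, so w = 48/(15+48) = 0.762.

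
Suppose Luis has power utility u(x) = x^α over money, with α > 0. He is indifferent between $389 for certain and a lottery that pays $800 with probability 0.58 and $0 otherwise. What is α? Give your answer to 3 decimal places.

The lottery's expected utility is 0.58·u(800) + 0.42·u(0) = 0.58·800^α (since u(0) = 0 for α > 0).
Setting u(389) equal to that: 389^α = 0.58·800^α ⇒ (389/800)^α = 0.58.
Taking logs: α·ln(389/800) = ln(0.58), so α = -0.544727 / -0.721032 ≈ 0.755.

α ≈ 0.755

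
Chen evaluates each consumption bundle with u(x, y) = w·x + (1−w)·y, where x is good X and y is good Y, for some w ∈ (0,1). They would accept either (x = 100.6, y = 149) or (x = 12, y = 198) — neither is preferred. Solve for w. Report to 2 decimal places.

Indifference: w·100.6 + (1−w)·149 = w·12 + (1−w)·198.
Collecting terms: w·88.6 = (1−w)·49.
The marginal rate of substitution is 49/88.6, so w = 49/(88.6+49) = 0.36.

w = 0.36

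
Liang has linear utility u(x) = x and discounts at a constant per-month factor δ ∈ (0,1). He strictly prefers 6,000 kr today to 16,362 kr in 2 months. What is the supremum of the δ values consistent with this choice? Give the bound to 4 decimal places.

δ < 0.6056

The preference means 6000 > δ^2·16362.
So δ^2 < 6000/16362 = 0.36670; taking the square root of both positive sides preserves the inequality.
δ < 0.36670^(1/2) = 0.6056.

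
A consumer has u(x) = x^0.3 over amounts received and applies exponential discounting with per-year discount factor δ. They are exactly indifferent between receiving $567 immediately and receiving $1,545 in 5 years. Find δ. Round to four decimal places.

δ ≈ 0.9416

Equating discounted utilities: u(567) = δ^5·u(1545) ⇒ δ^5 = u(567)/u(1545).
Since u(x) = x^0.3, δ^5 = (567/1545)^0.3 = 0.36699^0.3 = 0.74028.
Taking the 5th root: δ = 0.74028^(1/5) ≈ 0.9416.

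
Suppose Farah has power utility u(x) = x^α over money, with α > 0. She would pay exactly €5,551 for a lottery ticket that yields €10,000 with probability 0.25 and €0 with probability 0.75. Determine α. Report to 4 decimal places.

α ≈ 2.3552

The lottery's expected utility is 0.25·u(10000) + 0.75·u(0) = 0.25·10000^α (since u(0) = 0 for α > 0).
Equating: 5551^α = 0.25·10000^α, i.e. 0.5551^α = 0.25.
Take logs: α = ln 0.25 / ln(5551/10000) ≈ 2.355212.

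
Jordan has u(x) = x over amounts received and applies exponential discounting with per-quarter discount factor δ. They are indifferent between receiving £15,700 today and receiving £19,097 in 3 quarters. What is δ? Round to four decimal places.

Indifference means u(15700) = δ^3 · u(19097), so δ^3 = u(15700)/u(19097).
With u(x) = x: δ^3 = 15700/19097 = 0.82212.
Taking the cube root: δ = 0.82212^(1/3) ≈ 0.9368.

δ ≈ 0.9368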